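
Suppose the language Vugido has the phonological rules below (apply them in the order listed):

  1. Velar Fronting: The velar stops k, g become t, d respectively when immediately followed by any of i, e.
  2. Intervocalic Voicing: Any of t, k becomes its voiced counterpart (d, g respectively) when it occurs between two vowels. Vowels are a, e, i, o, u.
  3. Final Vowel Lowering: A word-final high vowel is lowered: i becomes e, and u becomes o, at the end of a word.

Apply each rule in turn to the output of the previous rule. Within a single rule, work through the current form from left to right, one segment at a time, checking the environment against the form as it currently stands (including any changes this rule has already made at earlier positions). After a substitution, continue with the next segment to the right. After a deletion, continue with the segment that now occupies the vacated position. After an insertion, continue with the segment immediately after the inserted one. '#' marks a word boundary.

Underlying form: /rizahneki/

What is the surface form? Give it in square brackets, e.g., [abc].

[rizahnede]

1 Velar Fronting: [rizahneki] → [rizahneti]
2 Intervocalic Voicing: [rizahneti] → [rizahnedi]
3 Final Vowel Lowering: [rizahnedi] → [rizahnede]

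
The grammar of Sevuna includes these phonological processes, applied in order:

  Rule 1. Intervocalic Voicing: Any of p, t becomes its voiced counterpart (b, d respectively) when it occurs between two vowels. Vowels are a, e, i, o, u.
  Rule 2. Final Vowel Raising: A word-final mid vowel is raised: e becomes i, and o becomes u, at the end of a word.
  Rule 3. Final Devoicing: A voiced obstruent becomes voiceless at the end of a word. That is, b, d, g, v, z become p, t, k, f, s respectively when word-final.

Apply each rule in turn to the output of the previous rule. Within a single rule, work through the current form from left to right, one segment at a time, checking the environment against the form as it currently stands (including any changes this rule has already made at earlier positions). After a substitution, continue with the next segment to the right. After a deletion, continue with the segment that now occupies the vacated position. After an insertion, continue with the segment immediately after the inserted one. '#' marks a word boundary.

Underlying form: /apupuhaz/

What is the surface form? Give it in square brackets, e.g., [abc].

[abubuhas]

Rule 1 Intervocalic Voicing: [apupuhaz] → [abubuhaz]
Rule 2 Final Vowel Raising: no change — [abubuhaz]
Rule 3 Final Devoicing: [abubuhaz] → [abubuhas]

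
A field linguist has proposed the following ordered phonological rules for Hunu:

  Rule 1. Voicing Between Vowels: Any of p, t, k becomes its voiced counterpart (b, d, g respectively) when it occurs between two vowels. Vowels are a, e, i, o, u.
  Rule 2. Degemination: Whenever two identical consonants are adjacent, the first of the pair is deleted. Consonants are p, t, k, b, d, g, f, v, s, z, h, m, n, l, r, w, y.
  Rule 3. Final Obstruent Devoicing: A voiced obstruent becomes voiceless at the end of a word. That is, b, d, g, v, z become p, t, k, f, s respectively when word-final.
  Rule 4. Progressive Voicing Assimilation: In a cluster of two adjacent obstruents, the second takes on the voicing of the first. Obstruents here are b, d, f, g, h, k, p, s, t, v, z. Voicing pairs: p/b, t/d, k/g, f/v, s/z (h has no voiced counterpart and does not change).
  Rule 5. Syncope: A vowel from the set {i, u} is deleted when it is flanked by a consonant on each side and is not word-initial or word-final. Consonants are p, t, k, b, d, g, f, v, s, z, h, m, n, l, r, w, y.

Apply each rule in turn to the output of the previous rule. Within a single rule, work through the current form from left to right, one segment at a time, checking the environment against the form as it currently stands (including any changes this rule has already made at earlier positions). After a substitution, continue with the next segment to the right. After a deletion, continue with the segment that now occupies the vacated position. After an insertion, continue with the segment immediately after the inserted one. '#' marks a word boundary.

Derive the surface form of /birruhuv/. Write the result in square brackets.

Rule 1 Voicing Between Vowels: no change — [birruhuv]
Rule 2 Degemination: [birruhuv] → [biruhuv]
Rule 3 Final Obstruent Devoicing: [biruhuv] → [biruhuf]
Rule 4 Progressive Voicing Assimilation: no change — [biruhuf]
Rule 5 Syncope: [biruhuf] → [brhf]

[brhf]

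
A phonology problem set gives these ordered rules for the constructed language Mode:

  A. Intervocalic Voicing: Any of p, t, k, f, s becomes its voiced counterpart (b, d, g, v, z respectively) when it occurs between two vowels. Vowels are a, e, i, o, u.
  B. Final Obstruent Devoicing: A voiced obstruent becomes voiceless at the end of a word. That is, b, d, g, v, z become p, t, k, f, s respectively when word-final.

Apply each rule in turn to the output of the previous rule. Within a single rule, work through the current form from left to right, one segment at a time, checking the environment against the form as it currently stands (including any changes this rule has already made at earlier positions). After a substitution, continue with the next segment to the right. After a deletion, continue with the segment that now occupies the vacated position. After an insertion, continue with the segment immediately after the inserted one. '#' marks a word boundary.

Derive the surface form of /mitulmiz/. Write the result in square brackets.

A Intervocalic Voicing: [mitulmiz] → [midulmiz]
B Final Obstruent Devoicing: [midulmiz] → [midulmis]

[midulmis]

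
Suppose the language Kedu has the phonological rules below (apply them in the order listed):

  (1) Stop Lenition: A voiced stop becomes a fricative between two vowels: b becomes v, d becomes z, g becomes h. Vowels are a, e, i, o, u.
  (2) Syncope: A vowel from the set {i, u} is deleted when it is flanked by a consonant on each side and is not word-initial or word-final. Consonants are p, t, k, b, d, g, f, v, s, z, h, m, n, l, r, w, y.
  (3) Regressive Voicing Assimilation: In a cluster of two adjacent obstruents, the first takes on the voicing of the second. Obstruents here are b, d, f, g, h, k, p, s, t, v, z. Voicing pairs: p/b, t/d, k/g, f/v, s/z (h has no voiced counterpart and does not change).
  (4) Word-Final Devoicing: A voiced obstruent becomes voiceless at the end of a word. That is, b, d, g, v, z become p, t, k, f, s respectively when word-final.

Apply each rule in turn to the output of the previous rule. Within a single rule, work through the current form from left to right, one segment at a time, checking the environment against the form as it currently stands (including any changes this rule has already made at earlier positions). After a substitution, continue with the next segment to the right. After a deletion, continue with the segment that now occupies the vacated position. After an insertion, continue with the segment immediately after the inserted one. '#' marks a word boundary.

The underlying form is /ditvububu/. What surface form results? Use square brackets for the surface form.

[tdvvvu]

(1) Stop Lenition: [ditvububu] → [ditvuvuvu]
(2) Syncope: [ditvuvuvu] → [dtvvvu]
(3) Regressive Voicing Assimilation: [dtvvvu] → [tdvvvu]
(4) Word-Final Devoicing: no change — [tdvvvu]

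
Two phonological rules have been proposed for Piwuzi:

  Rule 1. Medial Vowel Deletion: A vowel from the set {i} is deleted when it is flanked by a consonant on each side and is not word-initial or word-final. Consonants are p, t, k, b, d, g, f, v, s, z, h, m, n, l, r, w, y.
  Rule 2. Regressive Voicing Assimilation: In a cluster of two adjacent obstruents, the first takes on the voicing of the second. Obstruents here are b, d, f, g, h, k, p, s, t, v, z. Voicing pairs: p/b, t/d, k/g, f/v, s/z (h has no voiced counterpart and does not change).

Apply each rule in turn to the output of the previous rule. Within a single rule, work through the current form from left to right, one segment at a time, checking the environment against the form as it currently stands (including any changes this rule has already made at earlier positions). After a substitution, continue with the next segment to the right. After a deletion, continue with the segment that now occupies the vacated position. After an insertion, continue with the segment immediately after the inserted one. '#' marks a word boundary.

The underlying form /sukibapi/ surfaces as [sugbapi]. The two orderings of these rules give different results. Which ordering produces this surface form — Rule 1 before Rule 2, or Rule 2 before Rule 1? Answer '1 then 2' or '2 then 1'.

1 then 2

Order 1 then 2:
  1 Medial Vowel Deletion: [sukibapi] → [sukbapi]
  2 Regressive Voicing Assimilation: [sukbapi] → [sugbapi]
  result: [sugbapi]
Order 2 then 1:
  2 Regressive Voicing Assimilation: no change — [sukibapi]
  1 Medial Vowel Deletion: [sukibapi] → [sukbapi]
  result: [sukbapi]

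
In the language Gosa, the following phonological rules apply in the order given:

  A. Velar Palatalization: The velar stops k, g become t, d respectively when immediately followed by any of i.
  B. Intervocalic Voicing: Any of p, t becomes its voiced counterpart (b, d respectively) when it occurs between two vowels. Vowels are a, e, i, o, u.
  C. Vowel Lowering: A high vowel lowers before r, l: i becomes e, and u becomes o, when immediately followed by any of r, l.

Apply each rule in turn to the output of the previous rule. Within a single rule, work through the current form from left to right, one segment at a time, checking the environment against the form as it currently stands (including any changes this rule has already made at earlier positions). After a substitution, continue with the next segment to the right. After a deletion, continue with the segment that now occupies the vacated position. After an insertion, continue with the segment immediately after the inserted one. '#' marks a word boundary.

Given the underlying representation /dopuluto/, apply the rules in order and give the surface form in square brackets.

A Velar Palatalization: no change — [dopuluto]
B Intervocalic Voicing: [dopuluto] → [dobuludo]
C Vowel Lowering: [dobuludo] → [doboludo]

[doboludo]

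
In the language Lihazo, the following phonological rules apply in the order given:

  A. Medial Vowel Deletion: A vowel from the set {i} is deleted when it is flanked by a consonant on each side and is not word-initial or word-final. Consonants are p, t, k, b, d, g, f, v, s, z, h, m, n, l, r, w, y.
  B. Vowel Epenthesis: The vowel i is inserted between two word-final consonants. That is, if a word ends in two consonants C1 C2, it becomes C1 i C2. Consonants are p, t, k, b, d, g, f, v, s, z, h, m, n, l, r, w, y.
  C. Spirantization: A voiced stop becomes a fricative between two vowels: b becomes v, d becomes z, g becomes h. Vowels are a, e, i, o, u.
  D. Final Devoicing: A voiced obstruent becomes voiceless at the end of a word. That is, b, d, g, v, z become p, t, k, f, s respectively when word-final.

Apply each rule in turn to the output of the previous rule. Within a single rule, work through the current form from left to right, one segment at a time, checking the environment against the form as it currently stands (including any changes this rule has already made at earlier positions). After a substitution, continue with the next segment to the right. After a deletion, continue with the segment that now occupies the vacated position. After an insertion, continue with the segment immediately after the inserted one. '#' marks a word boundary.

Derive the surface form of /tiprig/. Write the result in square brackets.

A Medial Vowel Deletion: [tiprig] → [tprg]
B Vowel Epenthesis: [tprg] → [tprig]
C Spirantization: no change — [tprig]
D Final Devoicing: [tprig] → [tprik]

[tprik]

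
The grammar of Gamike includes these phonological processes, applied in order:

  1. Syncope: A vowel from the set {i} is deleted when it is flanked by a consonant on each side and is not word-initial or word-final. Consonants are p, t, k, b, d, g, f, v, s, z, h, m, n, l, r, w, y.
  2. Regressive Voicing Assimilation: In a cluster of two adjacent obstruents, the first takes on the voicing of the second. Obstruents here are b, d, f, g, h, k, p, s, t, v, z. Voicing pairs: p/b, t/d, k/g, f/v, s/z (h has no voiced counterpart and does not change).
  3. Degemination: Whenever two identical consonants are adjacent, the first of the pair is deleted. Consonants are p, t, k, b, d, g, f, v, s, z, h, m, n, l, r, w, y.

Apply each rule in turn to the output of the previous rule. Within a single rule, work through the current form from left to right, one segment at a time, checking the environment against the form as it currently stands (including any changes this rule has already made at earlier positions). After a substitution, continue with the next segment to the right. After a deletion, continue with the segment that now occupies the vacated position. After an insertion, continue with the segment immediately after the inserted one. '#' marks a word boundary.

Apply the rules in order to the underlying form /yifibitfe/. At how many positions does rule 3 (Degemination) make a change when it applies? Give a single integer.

0

1 Syncope: [yifibitfe] → [yfbtfe]
2 Regressive Voicing Assimilation: [yfbtfe] → [yvptfe]
3 Degemination: no change — [yvptfe]
Rule 3 changed 0 position(s).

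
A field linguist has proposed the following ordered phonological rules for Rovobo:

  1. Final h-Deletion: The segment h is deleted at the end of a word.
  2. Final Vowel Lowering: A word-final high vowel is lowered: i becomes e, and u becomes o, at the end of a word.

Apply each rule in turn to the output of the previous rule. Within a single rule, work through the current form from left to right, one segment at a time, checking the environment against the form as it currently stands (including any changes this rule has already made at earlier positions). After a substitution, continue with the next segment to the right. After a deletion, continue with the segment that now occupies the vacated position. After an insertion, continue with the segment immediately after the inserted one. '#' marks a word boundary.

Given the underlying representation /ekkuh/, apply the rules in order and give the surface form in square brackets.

[ekko]

1 Final h-Deletion: [ekkuh] → [ekku]
2 Final Vowel Lowering: [ekku] → [ekko]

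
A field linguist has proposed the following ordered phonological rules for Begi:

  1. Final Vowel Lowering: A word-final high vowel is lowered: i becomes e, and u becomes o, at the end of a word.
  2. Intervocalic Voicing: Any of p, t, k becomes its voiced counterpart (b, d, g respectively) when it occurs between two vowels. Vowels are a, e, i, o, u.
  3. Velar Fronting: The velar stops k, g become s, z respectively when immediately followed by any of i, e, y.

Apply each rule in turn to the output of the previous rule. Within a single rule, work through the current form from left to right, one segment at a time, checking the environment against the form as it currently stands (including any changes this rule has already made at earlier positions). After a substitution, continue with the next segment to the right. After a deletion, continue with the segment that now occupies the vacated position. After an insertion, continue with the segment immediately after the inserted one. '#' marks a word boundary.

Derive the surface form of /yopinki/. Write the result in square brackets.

1 Final Vowel Lowering: [yopinki] → [yopinke]
2 Intervocalic Voicing: [yopinke] → [yobinke]
3 Velar Fronting: [yobinke] → [yobinse]

[yobinse]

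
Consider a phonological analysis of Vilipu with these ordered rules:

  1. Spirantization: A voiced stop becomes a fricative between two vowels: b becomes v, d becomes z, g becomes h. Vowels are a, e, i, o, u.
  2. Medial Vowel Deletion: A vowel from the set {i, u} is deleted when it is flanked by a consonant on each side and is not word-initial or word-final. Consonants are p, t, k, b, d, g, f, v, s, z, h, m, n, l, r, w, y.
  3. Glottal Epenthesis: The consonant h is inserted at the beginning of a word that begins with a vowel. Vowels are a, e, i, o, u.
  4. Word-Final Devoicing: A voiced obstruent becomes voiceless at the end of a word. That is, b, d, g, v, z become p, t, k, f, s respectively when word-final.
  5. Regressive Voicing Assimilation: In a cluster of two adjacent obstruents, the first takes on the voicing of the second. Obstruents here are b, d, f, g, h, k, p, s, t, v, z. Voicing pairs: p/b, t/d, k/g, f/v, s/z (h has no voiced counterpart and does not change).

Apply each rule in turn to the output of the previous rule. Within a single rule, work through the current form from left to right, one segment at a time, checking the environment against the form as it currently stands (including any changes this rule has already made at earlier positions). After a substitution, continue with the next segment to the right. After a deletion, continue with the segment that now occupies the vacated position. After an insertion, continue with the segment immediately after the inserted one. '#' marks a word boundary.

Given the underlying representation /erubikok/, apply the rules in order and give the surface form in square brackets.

1 Spirantization: [erubikok] → [eruvikok]
2 Medial Vowel Deletion: [eruvikok] → [ervkok]
3 Glottal Epenthesis: [ervkok] → [hervkok]
4 Word-Final Devoicing: no change — [hervkok]
5 Regressive Voicing Assimilation: [hervkok] → [herfkok]

[herfkok]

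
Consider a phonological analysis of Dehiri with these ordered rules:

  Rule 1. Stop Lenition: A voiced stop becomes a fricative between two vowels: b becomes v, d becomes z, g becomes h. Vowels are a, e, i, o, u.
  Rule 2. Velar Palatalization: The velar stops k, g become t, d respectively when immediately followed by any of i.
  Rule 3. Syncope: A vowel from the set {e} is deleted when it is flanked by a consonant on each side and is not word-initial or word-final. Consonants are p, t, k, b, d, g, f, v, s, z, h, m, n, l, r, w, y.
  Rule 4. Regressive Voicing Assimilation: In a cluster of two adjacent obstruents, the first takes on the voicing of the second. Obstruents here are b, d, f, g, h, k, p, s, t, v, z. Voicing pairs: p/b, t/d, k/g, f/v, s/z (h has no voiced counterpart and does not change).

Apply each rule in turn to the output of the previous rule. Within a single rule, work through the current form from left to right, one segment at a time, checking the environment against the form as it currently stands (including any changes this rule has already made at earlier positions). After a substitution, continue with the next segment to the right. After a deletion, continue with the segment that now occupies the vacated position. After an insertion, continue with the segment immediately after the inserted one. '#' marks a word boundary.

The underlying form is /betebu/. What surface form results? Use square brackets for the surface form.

Rule 1 Stop Lenition: [betebu] → [betevu]
Rule 2 Velar Palatalization: no change — [betevu]
Rule 3 Syncope: [betevu] → [btvu]
Rule 4 Regressive Voicing Assimilation: [btvu] → [pdvu]

[pdvu]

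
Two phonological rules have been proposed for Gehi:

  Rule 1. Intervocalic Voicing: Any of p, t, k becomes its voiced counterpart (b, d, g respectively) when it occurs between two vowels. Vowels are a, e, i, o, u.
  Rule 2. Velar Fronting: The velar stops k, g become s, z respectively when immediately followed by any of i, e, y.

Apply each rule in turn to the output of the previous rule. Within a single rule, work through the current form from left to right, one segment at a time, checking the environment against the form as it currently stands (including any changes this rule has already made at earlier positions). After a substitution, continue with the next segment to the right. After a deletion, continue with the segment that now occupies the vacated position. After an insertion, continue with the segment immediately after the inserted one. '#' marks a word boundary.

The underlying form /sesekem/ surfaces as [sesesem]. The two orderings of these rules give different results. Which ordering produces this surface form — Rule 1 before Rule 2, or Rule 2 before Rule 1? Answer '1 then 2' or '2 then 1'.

Order 1 then 2:
  1 Intervocalic Voicing: [sesekem] → [sesegem]
  2 Velar Fronting: [sesegem] → [sesezem]
  result: [sesezem]
Order 2 then 1:
  2 Velar Fronting: [sesekem] → [sesesem]
  1 Intervocalic Voicing: no change — [sesesem]
  result: [sesesem]

2 then 1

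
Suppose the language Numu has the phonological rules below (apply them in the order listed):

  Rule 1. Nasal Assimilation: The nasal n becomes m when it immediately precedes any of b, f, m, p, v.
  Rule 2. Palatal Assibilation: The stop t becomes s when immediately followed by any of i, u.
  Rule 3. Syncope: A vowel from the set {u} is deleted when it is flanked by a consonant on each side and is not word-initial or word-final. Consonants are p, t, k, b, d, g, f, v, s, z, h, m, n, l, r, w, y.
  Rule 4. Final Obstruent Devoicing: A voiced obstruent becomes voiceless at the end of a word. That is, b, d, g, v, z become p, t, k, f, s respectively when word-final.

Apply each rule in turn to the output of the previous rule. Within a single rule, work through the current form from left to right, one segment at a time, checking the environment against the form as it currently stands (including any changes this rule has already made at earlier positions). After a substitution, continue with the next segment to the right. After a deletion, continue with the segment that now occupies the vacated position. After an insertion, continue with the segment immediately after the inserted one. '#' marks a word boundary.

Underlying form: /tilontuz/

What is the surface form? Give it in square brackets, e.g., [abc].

Rule 1 Nasal Assimilation: no change — [tilontuz]
Rule 2 Palatal Assibilation: [tilontuz] → [silonsuz]
Rule 3 Syncope: [silonsuz] → [silonsz]
Rule 4 Final Obstruent Devoicing: [silonsz] → [silonss]

[silonss]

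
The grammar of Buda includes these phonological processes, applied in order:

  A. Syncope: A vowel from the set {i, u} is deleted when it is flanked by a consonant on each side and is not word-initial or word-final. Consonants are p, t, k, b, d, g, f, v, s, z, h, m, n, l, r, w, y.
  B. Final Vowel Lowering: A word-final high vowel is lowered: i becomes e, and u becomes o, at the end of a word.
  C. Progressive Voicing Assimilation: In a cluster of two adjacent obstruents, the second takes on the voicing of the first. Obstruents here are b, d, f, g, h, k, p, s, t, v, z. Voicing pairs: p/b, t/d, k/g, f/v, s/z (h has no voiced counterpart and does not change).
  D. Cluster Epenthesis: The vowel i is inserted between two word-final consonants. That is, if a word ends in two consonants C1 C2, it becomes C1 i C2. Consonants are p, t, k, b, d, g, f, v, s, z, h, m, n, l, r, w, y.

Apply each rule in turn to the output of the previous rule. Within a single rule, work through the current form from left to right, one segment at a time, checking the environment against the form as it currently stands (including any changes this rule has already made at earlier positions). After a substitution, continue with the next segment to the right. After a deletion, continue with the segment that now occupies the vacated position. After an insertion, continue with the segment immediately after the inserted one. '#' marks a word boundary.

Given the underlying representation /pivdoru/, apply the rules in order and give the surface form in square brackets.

A Syncope: [pivdoru] → [pvdoru]
B Final Vowel Lowering: [pvdoru] → [pvdoro]
C Progressive Voicing Assimilation: [pvdoro] → [pftoro]
D Cluster Epenthesis: no change — [pftoro]

[pftoro]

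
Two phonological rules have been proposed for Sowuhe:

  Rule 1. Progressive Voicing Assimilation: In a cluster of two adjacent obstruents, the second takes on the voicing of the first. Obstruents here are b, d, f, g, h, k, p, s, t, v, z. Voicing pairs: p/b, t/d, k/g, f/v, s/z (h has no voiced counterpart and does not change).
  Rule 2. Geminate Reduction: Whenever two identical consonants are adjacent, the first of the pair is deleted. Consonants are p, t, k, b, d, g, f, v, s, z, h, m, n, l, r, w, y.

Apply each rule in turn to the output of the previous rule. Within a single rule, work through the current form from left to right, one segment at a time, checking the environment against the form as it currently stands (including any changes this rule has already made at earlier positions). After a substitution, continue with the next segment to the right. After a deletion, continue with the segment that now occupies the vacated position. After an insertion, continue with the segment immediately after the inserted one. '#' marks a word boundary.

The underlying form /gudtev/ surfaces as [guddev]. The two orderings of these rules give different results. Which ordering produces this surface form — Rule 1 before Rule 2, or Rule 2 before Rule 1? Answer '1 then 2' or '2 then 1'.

2 then 1

Order 1 then 2:
  1 Progressive Voicing Assimilation: [gudtev] → [guddev]
  2 Geminate Reduction: [guddev] → [gudev]
  result: [gudev]
Order 2 then 1:
  2 Geminate Reduction: no change — [gudtev]
  1 Progressive Voicing Assimilation: [gudtev] → [guddev]
  result: [guddev]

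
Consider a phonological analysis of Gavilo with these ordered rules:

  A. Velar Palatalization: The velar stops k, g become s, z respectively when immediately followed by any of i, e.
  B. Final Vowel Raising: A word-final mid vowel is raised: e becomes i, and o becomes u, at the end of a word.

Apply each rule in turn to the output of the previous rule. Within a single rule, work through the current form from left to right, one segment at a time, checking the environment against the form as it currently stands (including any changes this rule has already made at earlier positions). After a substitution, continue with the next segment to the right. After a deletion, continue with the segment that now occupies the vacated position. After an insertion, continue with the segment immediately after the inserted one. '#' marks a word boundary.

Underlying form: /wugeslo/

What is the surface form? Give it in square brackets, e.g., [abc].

A Velar Palatalization: [wugeslo] → [wuzeslo]
B Final Vowel Raising: [wuzeslo] → [wuzeslu]

[wuzeslu]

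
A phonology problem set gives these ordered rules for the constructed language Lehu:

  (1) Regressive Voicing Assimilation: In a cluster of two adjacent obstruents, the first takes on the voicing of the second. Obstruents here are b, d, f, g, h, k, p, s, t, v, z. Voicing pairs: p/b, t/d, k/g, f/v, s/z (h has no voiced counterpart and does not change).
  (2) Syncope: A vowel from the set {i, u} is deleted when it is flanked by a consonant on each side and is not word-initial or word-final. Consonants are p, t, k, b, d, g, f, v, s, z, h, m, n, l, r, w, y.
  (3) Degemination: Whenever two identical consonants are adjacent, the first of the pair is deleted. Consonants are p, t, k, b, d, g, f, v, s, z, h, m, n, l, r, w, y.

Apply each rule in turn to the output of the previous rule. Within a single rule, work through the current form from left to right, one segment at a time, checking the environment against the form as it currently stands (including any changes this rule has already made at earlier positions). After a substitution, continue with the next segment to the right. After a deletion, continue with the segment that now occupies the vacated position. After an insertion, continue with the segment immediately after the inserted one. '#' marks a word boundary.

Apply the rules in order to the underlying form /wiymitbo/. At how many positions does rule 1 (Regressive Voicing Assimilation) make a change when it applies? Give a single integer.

1

(1) Regressive Voicing Assimilation: [wiymitbo] → [wiymidbo]
(2) Syncope: [wiymidbo] → [wymdbo]
(3) Degemination: no change — [wymdbo]
Rule 1 changed 1 position(s).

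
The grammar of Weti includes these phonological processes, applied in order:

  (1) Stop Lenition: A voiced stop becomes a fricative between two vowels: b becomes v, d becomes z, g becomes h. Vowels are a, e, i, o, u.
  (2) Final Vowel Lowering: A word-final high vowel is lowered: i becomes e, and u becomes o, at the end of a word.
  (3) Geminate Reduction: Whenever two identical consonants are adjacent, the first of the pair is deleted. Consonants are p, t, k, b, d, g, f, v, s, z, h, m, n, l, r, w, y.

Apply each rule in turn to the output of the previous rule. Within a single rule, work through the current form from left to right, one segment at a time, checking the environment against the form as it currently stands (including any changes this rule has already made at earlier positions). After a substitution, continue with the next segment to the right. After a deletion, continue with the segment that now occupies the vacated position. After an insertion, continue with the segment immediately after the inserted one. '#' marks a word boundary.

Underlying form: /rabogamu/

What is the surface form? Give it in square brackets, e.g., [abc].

[ravohamo]

(1) Stop Lenition: [rabogamu] → [ravohamu]
(2) Final Vowel Lowering: [ravohamu] → [ravohamo]
(3) Geminate Reduction: no change — [ravohamo]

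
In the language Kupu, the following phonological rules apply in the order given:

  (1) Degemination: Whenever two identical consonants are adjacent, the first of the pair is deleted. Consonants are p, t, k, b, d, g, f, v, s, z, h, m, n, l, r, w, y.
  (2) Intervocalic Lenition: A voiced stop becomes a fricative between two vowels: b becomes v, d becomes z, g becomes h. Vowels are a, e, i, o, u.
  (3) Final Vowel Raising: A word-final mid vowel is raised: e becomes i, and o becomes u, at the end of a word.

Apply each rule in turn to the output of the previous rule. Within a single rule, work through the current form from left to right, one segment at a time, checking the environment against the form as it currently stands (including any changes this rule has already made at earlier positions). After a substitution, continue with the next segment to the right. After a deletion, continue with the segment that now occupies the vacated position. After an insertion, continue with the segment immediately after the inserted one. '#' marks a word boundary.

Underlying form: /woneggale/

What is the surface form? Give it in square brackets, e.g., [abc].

(1) Degemination: [woneggale] → [wonegale]
(2) Intervocalic Lenition: [wonegale] → [wonehale]
(3) Final Vowel Raising: [wonehale] → [wonehali]

[wonehali]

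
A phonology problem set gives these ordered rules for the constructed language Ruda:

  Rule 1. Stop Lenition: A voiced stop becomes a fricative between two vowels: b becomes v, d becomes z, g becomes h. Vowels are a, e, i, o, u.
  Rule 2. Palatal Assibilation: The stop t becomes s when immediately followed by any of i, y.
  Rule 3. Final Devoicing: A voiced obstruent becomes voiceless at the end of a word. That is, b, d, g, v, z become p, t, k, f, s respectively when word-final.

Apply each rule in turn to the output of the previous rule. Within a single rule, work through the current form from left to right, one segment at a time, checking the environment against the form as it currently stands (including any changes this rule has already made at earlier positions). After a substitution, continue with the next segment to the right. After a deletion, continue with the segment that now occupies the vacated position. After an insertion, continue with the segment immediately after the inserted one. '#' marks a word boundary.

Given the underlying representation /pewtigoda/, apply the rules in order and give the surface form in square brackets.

[pewsihoza]

Rule 1 Stop Lenition: [pewtigoda] → [pewtihoza]
Rule 2 Palatal Assibilation: [pewtihoza] → [pewsihoza]
Rule 3 Final Devoicing: no change — [pewsihoza]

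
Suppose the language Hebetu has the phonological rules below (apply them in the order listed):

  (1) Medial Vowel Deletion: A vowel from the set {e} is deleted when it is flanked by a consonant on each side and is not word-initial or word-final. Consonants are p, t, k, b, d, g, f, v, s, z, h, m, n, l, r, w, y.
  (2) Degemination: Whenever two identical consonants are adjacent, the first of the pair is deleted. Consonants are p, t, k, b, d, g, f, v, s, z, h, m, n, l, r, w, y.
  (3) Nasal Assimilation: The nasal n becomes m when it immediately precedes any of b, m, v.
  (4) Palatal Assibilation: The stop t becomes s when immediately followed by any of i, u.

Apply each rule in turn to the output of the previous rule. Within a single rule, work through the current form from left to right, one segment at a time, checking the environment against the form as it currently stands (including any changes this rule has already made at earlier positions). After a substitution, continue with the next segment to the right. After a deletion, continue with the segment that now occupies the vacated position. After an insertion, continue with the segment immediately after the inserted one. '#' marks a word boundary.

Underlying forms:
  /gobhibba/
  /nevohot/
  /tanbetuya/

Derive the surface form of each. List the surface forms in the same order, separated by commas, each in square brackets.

/gobhibba/:
  (1) Medial Vowel Deletion: no change — [gobhibba]
  (2) Degemination: [gobhibba] → [gobhiba]
  (3) Nasal Assimilation: no change — [gobhiba]
  (4) Palatal Assibilation: no change — [gobhiba]
/nevohot/:
  (1) Medial Vowel Deletion: [nevohot] → [nvohot]
  (2) Degemination: no change — [nvohot]
  (3) Nasal Assimilation: [nvohot] → [mvohot]
  (4) Palatal Assibilation: no change — [mvohot]
/tanbetuya/:
  (1) Medial Vowel Deletion: [tanbetuya] → [tanbtuya]
  (2) Degemination: no change — [tanbtuya]
  (3) Nasal Assimilation: [tanbtuya] → [tambtuya]
  (4) Palatal Assibilation: [tambtuya] → [tambsuya]

[gobhiba], [mvohot], [tambsuya]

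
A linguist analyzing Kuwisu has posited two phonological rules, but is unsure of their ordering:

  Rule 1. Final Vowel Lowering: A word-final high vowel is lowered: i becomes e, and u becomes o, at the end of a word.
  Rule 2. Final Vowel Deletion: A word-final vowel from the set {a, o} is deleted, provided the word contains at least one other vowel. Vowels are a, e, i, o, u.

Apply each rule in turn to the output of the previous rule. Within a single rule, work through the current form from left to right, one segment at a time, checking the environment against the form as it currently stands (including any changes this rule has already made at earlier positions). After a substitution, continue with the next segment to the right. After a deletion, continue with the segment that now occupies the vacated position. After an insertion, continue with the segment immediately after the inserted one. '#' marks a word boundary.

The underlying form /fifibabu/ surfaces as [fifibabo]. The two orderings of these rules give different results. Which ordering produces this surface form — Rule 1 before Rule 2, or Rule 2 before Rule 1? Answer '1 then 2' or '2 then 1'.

2 then 1

Order 1 then 2:
  1 Final Vowel Lowering: [fifibabu] → [fifibabo]
  2 Final Vowel Deletion: [fifibabo] → [fifibab]
  result: [fifibab]
Order 2 then 1:
  2 Final Vowel Deletion: no change — [fifibabu]
  1 Final Vowel Lowering: [fifibabu] → [fifibabo]
  result: [fifibabo]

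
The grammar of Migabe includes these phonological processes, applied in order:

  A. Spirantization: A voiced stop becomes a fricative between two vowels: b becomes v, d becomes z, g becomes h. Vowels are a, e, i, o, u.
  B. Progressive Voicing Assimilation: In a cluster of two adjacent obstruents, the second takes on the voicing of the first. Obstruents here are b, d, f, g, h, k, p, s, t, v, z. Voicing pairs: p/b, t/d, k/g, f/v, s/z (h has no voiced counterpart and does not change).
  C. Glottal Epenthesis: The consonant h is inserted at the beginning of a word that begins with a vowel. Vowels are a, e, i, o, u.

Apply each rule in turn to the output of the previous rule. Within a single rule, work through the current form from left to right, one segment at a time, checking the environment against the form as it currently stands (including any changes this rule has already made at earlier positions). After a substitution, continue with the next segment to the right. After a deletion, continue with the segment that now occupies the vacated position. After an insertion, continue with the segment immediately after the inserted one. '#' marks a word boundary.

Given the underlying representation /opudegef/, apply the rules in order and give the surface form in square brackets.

[hopuzehef]

A Spirantization: [opudegef] → [opuzehef]
B Progressive Voicing Assimilation: no change — [opuzehef]
C Glottal Epenthesis: [opuzehef] → [hopuzehef]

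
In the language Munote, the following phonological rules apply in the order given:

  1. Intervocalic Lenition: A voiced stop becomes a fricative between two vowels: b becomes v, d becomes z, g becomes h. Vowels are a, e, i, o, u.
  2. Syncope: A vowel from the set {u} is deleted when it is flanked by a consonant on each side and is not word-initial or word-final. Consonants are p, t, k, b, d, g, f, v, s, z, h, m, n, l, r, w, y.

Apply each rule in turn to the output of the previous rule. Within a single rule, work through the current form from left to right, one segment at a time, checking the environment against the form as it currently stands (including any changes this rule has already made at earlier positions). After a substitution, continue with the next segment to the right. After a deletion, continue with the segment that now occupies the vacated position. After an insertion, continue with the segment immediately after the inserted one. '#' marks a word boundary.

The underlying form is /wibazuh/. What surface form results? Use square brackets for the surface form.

1 Intervocalic Lenition: [wibazuh] → [wivazuh]
2 Syncope: [wivazuh] → [wivazh]

[wivazh]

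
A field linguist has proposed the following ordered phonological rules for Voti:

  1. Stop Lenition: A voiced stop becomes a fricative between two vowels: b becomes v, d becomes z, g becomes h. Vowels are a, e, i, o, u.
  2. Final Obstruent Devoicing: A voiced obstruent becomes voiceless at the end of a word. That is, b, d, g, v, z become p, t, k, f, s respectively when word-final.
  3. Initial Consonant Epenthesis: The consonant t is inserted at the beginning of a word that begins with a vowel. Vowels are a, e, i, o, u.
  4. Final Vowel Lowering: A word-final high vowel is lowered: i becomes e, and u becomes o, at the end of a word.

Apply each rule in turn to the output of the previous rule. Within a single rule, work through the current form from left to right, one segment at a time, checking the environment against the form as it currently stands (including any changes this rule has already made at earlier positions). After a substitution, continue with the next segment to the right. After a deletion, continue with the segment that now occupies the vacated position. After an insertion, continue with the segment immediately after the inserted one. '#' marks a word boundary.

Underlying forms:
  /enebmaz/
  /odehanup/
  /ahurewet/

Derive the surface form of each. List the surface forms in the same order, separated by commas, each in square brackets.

/enebmaz/:
  1 Stop Lenition: no change — [enebmaz]
  2 Final Obstruent Devoicing: [enebmaz] → [enebmas]
  3 Initial Consonant Epenthesis: [enebmas] → [tenebmas]
  4 Final Vowel Lowering: no change — [tenebmas]
/odehanup/:
  1 Stop Lenition: [odehanup] → [ozehanup]
  2 Final Obstruent Devoicing: no change — [ozehanup]
  3 Initial Consonant Epenthesis: [ozehanup] → [tozehanup]
  4 Final Vowel Lowering: no change — [tozehanup]
/ahurewet/:
  1 Stop Lenition: no change — [ahurewet]
  2 Final Obstruent Devoicing: no change — [ahurewet]
  3 Initial Consonant Epenthesis: [ahurewet] → [tahurewet]
  4 Final Vowel Lowering: no change — [tahurewet]

[tenebmas], [tozehanup], [tahurewet]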